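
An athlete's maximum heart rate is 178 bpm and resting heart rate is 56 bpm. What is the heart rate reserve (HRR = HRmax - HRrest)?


HRR = HRmax - HRrest
= 178 - 56
= 122 bpm

122 bpm


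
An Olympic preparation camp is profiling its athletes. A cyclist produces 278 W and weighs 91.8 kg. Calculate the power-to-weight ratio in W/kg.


P/W = power / mass
= 278 / 91.8
= 3.028 W/kg

3.028 W/kg


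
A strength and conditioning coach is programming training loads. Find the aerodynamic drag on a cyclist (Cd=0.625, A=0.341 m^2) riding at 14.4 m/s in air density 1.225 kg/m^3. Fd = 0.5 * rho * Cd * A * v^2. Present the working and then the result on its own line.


Fd = 0.5 * 1.225 * 0.625 * 0.341 * 14.4^2
= 0.5 * 1.225 * 0.625 * 0.341 * 207.36
= 27.069 N

27.069 N


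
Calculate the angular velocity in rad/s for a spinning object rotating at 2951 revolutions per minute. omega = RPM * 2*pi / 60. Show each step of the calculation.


omega = RPM * 2*pi / 60
= 2951 * 6.28318531 / 60
= 309.028 rad/s

309.028 rad/s


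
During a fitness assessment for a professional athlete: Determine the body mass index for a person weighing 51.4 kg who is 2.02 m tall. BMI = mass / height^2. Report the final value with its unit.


BMI = mass / height^2
= 51.4 / 2.02^2
= 51.4 / 4.0804
= 12.6 kg/m^2

12.6 kg/m^2


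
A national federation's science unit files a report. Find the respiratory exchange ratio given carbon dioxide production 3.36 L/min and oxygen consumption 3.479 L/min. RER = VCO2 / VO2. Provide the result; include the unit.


VCO2 = 3.36 L/min
VO2 = 3.479 L/min
RER = 3.36 / 3.479 = 0.9658

0.9658


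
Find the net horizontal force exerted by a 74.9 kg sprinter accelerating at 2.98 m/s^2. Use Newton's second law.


Newton's second law: F = m * a
F = 74.9 * 2.98 = 223.2 N

223.2 N


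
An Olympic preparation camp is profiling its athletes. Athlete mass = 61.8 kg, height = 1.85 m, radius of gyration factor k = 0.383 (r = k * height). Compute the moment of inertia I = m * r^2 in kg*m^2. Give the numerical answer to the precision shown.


r = k * height = 0.383 * 1.85 = 0.70855 m
r^2 = 0.70855^2 = 0.502043
I = 61.8 * 0.502043 = 31.026 kg*m^2

31.026 kg*m^2


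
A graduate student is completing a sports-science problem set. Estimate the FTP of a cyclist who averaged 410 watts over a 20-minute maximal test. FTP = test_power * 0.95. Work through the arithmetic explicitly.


FTP = 410 * 0.95 = 389.5 W

389.5 W


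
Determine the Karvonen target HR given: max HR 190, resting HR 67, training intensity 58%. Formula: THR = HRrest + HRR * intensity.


HRR = HRmax - HRrest = 190 - 67 = 123
THR = 67 + 123 * 0.58
= 138.34 bpm

138.34 bpm


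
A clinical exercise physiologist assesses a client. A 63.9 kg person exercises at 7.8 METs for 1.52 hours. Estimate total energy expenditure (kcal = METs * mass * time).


Energy = METs * mass(kg) * time(h)
= 7.8 * 63.9 * 1.52
= 757.6 kcal

757.6 kcal


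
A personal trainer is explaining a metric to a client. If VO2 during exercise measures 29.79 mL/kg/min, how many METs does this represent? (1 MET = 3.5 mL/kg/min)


METs = VO2 / 3.5 = 29.79 / 3.5 = 8.51

8.51 METs


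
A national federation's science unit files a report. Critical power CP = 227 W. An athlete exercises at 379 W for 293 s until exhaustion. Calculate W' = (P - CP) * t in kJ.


P - CP = 379 - 227 = 152 W
W' = 152 * 293 = 44536 J
= 44536 / 1000 = 44.536 kJ

44.536 kJ


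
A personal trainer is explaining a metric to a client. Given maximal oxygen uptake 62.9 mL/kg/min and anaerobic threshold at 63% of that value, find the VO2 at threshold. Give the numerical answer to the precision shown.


Percentage as decimal = 0.63
VO2 at AT = 62.9 * 0.63 = 39.63 mL/kg/min

39.63 mL/kg/min


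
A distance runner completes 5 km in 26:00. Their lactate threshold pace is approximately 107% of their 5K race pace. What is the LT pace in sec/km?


Convert to seconds: 26 min 0 s = 1560 s
Pace per km = 1560 / 5 = 312.0 s/km
LT pace = 312.0 * 1.07 = 333.84 s/km

333.84 s/km


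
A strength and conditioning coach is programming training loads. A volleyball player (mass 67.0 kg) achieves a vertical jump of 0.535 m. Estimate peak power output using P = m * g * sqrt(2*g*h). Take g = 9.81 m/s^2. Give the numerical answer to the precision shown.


2 * g * h = 2 * 9.81 * 0.535 = 10.4967
sqrt(10.4967) = 3.239861 m/s
P = 67.0 * 9.81 * 3.239861 = 2129.46 W

2129.46 W


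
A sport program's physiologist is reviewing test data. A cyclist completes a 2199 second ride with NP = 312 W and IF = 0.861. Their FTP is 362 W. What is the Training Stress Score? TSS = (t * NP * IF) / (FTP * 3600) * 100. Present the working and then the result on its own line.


t * NP * IF = 2199 * 312 * 0.861 = 590721.768
FTP * 3600 = 1303200
TSS = (590721.768 / 1303200) * 100 = 45.33

45.33 TSS


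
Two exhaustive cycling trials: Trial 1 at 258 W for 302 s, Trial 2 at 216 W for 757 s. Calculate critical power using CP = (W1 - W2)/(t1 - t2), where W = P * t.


W1 = 258 * 302 = 77916 J
W2 = 216 * 757 = 163512 J
CP = (77916 - 163512) / (302 - 757)
= -85596 / -455
= 188.12 W

188.12 W


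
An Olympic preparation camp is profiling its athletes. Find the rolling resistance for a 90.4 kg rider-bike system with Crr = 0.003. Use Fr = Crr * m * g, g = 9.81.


m * g = 90.4 * 9.81 = 886.824 N
Fr = 0.003 * 886.824 = 2.66 N

2.66 N


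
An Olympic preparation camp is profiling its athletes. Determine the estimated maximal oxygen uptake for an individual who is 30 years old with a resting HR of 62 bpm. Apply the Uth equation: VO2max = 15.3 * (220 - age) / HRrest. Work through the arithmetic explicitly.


HRmax = 220 - 30 = 190
VO2max = 15.3 * (190 / 62)
= 15.3 * 3.0645
= 46.89 mL/kg/min

46.89 mL/kg/min


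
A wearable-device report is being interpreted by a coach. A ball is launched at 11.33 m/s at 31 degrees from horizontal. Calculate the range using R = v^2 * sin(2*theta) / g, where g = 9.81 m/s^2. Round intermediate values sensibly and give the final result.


sin(2 * 31) = sin(62) = 0.882948
v^2 = 11.33^2 = 128.3689
R = 128.3689 * 0.882948 / 9.81
= 11.554 m

11.554 m


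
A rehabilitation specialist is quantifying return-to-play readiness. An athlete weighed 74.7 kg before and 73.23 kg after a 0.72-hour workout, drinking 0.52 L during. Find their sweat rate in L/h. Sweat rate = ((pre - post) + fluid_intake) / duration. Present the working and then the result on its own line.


Body mass change = 1.47 kg
Total sweat loss = 1.47 + 0.52 = 1.99 L
Rate = 1.99 / 0.72 = 2.764 L/h

2.764 L/h


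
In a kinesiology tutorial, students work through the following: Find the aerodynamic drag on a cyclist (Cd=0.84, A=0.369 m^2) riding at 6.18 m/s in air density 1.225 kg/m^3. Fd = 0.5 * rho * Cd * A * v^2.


Fd = 0.5 * 1.225 * 0.84 * 0.369 * 6.18^2
= 0.5 * 1.225 * 0.84 * 0.369 * 38.1924
= 7.251 N

7.251 N


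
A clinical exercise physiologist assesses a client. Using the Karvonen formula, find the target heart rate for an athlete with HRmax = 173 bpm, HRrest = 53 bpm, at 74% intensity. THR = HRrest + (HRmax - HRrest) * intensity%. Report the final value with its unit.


HRR = 173 - 53 = 120
THR = 53 + 120 * 0.74
= 53 + 88.8
= 141.8 bpm

141.8 bpm


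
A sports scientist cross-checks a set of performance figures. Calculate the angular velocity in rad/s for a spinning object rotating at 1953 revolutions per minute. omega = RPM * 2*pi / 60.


omega = RPM * 2*pi / 60
= 1953 * 6.28318531 / 60
= 204.518 rad/s

204.518 rad/s


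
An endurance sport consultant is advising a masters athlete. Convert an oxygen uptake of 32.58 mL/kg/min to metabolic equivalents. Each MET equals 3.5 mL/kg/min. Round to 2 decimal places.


One MET = 3.5 mL/kg/min
Number of METs = 32.58 / 3.5
= 9.31 METs

9.31 METs


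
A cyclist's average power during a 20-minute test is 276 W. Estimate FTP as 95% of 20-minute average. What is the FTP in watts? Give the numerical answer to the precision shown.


FTP = 20-min power * 0.95
= 276 * 0.95
= 262.2 W

262.2 W


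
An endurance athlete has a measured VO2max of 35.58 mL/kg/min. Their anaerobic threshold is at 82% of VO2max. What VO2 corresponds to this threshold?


Anaerobic threshold VO2 = VO2max * 82%
= 35.58 * 0.82
= 29.18 mL/kg/min

29.18 mL/kg/min


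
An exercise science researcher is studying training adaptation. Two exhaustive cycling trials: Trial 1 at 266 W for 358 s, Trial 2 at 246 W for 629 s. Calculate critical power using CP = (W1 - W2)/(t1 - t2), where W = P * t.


W1 = 266 * 358 = 95228 J
W2 = 246 * 629 = 154734 J
CP = (95228 - 154734) / (358 - 629)
= -59506 / -271
= 219.58 W

219.58 W


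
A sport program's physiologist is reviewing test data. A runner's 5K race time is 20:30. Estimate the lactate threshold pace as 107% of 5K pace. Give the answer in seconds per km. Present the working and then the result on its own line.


Total race time = 20*60 + 30 = 1230 seconds
5K pace = 1230 / 5 = 246.0 sec/km
LT pace = 246.0 * 1.07 = 263.22 sec/km

263.22 s/km


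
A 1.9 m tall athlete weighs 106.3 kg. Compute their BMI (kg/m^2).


height^2 = 3.61 m^2
BMI = 106.3 / 3.61 = 29.45 kg/m^2

29.45 kg/m^2


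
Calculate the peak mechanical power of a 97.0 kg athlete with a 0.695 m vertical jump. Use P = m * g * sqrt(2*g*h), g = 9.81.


First, sqrt(2gh) = sqrt(2 * 9.81 * 0.695)
= sqrt(13.6359) = 3.692682 m/s
Power = 97.0 * 9.81 * 3.692682 = 3513.85 W

3513.85 W


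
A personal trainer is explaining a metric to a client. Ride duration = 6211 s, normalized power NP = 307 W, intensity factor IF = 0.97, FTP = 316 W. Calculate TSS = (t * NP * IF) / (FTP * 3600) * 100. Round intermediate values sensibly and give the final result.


Numerator = 6211 * 307 * 0.97 = 1849573.69
Denominator = 316 * 3600 = 1137600
TSS = 1849573.69 / 1137600 * 100
= 162.59

162.59 TSS


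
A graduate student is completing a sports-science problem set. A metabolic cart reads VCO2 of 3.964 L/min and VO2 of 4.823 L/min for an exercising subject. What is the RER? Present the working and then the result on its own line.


RER = VCO2 / VO2 = 3.964 / 4.823 = 0.8219

0.8219


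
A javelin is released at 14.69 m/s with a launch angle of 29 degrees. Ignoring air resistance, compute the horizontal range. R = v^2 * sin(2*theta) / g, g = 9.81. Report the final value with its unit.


Launch speed squared = 215.7961
sin(2 * 29 deg) = 0.848048
Range = 215.7961 * 0.848048 / 9.81
= 18.655 m

18.655 m


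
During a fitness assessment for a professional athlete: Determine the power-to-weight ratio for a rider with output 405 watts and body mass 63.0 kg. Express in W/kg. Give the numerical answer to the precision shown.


P/W = 405 / 63.0 = 6.429 W/kg

6.429 W/kg


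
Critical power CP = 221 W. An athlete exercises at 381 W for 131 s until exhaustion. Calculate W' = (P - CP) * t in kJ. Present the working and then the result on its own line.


P - CP = 381 - 221 = 160 W
W' = 160 * 131 = 20960 J
= 20960 / 1000 = 20.96 kJ

20.96 kJ


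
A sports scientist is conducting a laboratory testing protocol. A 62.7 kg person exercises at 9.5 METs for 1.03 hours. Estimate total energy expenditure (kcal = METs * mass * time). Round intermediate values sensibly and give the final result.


Energy = METs * mass(kg) * time(h)
= 9.5 * 62.7 * 1.03
= 613.52 kcal

613.52 kcal


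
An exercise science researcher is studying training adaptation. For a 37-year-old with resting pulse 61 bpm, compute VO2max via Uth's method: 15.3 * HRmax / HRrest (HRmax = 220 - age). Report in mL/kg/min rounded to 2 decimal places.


Step 1: HRmax = 220 - 37 = 183 bpm
Step 2: Ratio = 183 / 61 = 3.0
Step 3: VO2max = 15.3 * 3.0 = 45.9 mL/kg/min

45.9 mL/kg/min


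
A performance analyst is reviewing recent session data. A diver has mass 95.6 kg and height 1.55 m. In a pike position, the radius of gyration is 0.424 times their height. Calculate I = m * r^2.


r = 0.424 * 1.55 = 0.6572 m
I = m * r^2 = 95.6 * 0.431912 = 41.291 kg*m^2

41.291 kg*m^2


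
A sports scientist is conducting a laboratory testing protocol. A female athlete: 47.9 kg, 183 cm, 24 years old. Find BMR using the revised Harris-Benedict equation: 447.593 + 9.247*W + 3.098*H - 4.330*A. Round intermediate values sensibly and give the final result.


Intercept = 447.593
Weight contribution = 9.247 * 47.9 = 442.9313
Height contribution = 3.098 * 183 = 566.934
Age contribution = 4.33 * 24 = 103.92
BMR = 447.593 + 442.9313 + 566.934 - 103.92
= 1353.54 kcal/day

1353.54 kcal/day


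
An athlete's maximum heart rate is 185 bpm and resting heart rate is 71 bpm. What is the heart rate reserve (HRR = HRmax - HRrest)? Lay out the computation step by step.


HRR = HRmax - HRrest
= 185 - 71
= 114 bpm

114 bpm


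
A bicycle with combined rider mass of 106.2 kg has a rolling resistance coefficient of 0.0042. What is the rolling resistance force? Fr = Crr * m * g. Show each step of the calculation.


Fr = 0.0042 * 106.2 * 9.81
= 0.44604 * 9.81
= 4.376 N

4.376 N


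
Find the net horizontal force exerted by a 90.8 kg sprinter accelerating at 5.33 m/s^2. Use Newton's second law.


Newton's second law: F = m * a
F = 90.8 * 5.33 = 483.96 N

483.96 N


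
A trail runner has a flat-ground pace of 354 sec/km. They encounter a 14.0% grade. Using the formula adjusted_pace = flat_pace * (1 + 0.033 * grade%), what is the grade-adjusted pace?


Grade factor = 1 + 0.033 * 14.0 = 1.462
Adjusted = 354 * 1.462 = 517.55 sec/km

517.55 s/km


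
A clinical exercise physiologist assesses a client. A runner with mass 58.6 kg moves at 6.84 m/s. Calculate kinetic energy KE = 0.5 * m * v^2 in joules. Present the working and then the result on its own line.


v^2 = 6.84^2 = 46.7856
KE = 0.5 * 58.6 * 46.7856
= 1370.82 J

1370.82 J


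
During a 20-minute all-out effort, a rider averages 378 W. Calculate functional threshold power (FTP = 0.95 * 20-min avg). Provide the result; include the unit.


FTP = 0.95 * 378
= 359.1 W

359.1 W


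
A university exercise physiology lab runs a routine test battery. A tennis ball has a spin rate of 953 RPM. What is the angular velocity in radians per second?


Convert RPM to rad/s: multiply by 2*pi and divide by 60
omega = 953 * 2 * pi / 60
= 99.798 rad/s

99.798 rad/s


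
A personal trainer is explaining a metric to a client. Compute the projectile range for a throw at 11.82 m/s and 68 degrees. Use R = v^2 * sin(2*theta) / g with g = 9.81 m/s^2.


Two times the angle = 136 degrees
sin(136) = 0.694658
R = 139.7124 * 0.694658 / 9.81 = 9.893 m

9.893 m


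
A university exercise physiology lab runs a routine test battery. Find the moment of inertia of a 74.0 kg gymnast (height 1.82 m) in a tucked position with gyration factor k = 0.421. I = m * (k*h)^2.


Radius of gyration = 0.421 * 1.82 = 0.76622 m
I = 74.0 * 0.76622^2
= 74.0 * 0.587093
= 43.445 kg*m^2

43.445 kg*m^2


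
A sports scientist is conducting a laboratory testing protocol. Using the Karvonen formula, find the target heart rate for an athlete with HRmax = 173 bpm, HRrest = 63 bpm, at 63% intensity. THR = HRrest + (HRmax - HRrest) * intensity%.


HRR = 173 - 63 = 110
THR = 63 + 110 * 0.63
= 63 + 69.3
= 132.3 bpm

132.3 bpm


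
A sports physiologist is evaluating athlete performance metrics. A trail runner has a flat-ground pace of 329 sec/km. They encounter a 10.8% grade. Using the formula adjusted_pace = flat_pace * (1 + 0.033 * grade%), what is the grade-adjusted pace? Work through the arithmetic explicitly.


Grade factor = 1 + 0.033 * 10.8 = 1.3564
Adjusted = 329 * 1.3564 = 446.26 sec/km

446.26 s/km


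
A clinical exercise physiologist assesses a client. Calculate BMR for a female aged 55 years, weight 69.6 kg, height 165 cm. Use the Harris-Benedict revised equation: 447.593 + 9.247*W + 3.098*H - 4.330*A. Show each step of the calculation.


Substituting values:
W term = 9.247 * 69.6 = 643.5912
H term = 3.098 * 165 = 511.17
A term = 4.330 * 55 = 238.15
BMR = 1364.2 kcal/day

1364.2 kcal/day


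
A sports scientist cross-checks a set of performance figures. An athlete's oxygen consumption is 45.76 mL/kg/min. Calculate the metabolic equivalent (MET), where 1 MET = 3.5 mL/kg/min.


MET = VO2 / 3.5
= 45.76 / 3.5
= 13.07 METs

13.07 METs


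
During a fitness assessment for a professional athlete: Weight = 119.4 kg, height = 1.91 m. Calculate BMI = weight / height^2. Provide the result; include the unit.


height^2 = 1.91^2 = 3.6481
BMI = 119.4 / 3.6481 = 32.73 kg/m^2

32.73 kg/m^2


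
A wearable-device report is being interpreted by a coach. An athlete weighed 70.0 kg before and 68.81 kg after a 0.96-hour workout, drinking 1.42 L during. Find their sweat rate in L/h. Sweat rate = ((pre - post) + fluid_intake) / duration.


Body mass change = 1.19 kg
Total sweat loss = 1.19 + 1.42 = 2.61 L
Rate = 2.61 / 0.96 = 2.719 L/h

2.719 L/h


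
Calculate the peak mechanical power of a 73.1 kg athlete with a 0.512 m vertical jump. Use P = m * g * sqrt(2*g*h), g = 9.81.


First, sqrt(2gh) = sqrt(2 * 9.81 * 0.512)
= sqrt(10.04544) = 3.169454 m/s
Power = 73.1 * 9.81 * 3.169454 = 2272.85 W

2272.85 W


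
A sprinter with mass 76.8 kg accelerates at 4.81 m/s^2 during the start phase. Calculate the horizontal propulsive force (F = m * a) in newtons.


F = m * a
= 76.8 * 4.81
= 369.41 N

369.41 N


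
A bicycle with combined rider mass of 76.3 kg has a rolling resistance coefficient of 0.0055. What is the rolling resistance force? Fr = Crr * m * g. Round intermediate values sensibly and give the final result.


Fr = 0.0055 * 76.3 * 9.81
= 0.41965 * 9.81
= 4.117 N

4.117 N


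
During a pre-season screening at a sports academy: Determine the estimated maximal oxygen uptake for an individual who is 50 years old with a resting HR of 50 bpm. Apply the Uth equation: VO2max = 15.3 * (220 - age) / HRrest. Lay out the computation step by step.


HRmax = 220 - 50 = 170
VO2max = 15.3 * (170 / 50)
= 15.3 * 3.4
= 52.02 mL/kg/min

52.02 mL/kg/min


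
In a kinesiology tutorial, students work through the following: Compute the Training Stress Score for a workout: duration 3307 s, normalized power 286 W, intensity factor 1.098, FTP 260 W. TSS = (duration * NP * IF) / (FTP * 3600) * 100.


Product = 3307 * 286 * 1.098 = 1038490.596
Base = 260 * 3600 = 936000
TSS = 1038490.596 / 936000 * 100 = 110.95

110.95 TSS


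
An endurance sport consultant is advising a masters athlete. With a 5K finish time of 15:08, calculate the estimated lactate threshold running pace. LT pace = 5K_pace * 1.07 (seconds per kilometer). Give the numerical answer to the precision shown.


Race duration = 908 s for 5 km
Average pace = 908 / 5 = 181.6 s/km
LT pace = 181.6 * 1.07
= 194.31 s/km

194.31 s/km


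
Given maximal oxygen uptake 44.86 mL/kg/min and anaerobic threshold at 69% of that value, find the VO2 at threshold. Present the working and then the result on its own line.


Percentage as decimal = 0.69
VO2 at AT = 44.86 * 0.69 = 30.95 mL/kg/min

30.95 mL/kg/min


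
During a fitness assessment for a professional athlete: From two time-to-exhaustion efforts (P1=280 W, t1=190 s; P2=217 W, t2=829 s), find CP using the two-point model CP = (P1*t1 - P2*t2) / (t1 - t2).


Work in trial 1 = 53200 J
Work in trial 2 = 179893 J
Delta work = -126693 J
Delta time = -639 s
CP = -126693 / -639 = 198.27 W

198.27 W


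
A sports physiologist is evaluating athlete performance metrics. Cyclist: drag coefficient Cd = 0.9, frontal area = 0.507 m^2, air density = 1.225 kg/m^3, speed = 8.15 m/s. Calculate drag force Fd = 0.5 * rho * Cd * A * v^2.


v^2 = 8.15^2 = 66.4225
Fd = 0.5 * 1.225 * 0.9 * 0.507 * 66.4225
= 18.564 N

18.564 N


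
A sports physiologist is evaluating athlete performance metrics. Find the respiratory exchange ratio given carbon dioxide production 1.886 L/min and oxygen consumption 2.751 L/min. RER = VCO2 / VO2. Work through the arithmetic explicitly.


VCO2 = 1.886 L/min
VO2 = 2.751 L/min
RER = 1.886 / 2.751 = 0.6856

0.6856


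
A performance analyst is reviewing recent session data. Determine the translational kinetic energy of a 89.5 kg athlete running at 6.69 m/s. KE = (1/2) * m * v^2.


KE = 0.5 * m * v^2
= 0.5 * 89.5 * 6.69^2
= 0.5 * 89.5 * 44.7561
= 2002.84 J

2002.84 J


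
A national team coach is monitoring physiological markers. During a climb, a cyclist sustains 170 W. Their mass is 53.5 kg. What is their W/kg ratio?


Power-to-weight = 170 W / 53.5 kg
= 3.178 W/kg

3.178 W/kg


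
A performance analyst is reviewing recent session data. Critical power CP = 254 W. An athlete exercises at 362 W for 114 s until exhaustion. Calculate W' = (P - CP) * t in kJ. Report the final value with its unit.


P - CP = 362 - 254 = 108 W
W' = 108 * 114 = 12312 J
= 12312 / 1000 = 12.312 kJ

12.312 kJ


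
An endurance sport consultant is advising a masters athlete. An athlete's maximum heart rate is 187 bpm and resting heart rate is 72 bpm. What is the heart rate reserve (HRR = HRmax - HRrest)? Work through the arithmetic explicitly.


HRR = HRmax - HRrest
= 187 - 72
= 115 bpm

115 bpm


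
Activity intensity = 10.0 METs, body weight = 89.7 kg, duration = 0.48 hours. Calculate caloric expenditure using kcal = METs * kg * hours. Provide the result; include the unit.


kcal = 10.0 * 89.7 * 0.48
= 897.0 * 0.48
= 430.56 kcal

430.56 kcal


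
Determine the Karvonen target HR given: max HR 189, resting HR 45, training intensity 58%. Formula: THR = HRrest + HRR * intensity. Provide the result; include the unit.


HRR = HRmax - HRrest = 189 - 45 = 144
THR = 45 + 144 * 0.58
= 128.52 bpm

128.52 bpm


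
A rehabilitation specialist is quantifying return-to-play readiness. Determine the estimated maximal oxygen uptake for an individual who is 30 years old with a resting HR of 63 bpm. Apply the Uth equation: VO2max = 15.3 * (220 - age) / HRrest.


HRmax = 220 - 30 = 190
VO2max = 15.3 * (190 / 63)
= 15.3 * 3.0159
= 46.14 mL/kg/min

46.14 mL/kg/min


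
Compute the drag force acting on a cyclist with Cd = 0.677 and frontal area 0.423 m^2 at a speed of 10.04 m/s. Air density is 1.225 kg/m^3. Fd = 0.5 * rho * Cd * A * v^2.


Step 1: v^2 = 100.8016
Step 2: Fd = 0.5 * 1.225 * 0.677 * 0.423 * 100.8016
= 17.681 N

17.681 N


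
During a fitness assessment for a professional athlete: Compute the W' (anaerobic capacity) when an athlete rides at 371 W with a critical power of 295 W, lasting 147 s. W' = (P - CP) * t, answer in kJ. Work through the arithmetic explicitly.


Above-CP power = 76 W
Duration = 147 s
W' = 76 * 147 = 11172 J
Convert: 11172 / 1000 = 11.172 kJ

11.172 kJ


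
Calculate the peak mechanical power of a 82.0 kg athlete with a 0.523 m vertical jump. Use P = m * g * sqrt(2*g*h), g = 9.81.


First, sqrt(2gh) = sqrt(2 * 9.81 * 0.523)
= sqrt(10.26126) = 3.20332 m/s
Power = 82.0 * 9.81 * 3.20332 = 2576.81 W

2576.81 W


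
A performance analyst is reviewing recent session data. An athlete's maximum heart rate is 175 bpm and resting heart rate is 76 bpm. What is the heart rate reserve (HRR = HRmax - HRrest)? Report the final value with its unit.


HRR = HRmax - HRrest
= 175 - 76
= 99 bpm

99 bpm


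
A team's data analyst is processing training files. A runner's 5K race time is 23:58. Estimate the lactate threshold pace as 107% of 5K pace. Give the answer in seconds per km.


Total race time = 23*60 + 58 = 1438 seconds
5K pace = 1438 / 5 = 287.6 sec/km
LT pace = 287.6 * 1.07 = 307.73 sec/km

307.73 s/km


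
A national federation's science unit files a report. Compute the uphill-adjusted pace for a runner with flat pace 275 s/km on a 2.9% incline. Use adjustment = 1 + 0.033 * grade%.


Adjustment factor = 1 + 0.033 * 2.9 = 1.0957
Grade-adjusted pace = 275 * 1.0957 = 301.32 s/km

301.32 s/km


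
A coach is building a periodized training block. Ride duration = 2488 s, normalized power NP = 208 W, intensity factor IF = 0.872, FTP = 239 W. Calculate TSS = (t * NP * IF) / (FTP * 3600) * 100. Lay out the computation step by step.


Numerator = 2488 * 208 * 0.872 = 451263.488
Denominator = 239 * 3600 = 860400
TSS = 451263.488 / 860400 * 100
= 52.45

52.45 TSS


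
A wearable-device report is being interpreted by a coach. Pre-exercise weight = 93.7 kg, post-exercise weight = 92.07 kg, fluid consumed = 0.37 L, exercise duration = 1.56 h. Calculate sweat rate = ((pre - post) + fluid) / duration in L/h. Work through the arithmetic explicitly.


Weight loss = 93.7 - 92.07 = 1.63 kg (approx L)
Total sweat = 1.63 + 0.37 = 2.0 L
Sweat rate = 2.0 / 1.56 = 1.282 L/h

1.282 L/h


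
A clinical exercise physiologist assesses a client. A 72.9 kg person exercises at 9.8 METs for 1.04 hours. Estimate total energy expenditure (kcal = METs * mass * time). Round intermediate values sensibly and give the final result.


Energy = METs * mass(kg) * time(h)
= 9.8 * 72.9 * 1.04
= 743.0 kcal

743.0 kcal


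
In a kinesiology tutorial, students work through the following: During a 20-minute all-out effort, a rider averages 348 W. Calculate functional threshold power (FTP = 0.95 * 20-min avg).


FTP = 0.95 * 348
= 330.6 W

330.6 W


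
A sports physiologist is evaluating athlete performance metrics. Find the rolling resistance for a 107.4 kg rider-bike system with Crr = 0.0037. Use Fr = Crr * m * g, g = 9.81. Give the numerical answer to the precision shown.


m * g = 107.4 * 9.81 = 1053.594 N
Fr = 0.0037 * 1053.594 = 3.898 N

3.898 N


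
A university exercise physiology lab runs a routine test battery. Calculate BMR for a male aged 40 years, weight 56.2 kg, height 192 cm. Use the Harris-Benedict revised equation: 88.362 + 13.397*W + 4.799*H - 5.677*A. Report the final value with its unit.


Substituting values:
W term = 13.397 * 56.2 = 752.9114
H term = 4.799 * 192 = 921.408
A term = 5.677 * 40 = 227.08
BMR = 1535.6 kcal/day

1535.6 kcal/day


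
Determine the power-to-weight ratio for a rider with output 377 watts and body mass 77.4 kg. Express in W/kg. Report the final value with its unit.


P/W = 377 / 77.4 = 4.871 W/kg

4.871 W/kg


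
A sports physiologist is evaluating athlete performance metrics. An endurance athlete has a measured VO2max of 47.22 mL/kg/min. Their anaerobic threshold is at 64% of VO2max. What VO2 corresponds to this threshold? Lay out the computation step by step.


Anaerobic threshold VO2 = VO2max * 64%
= 47.22 * 0.64
= 30.22 mL/kg/min

30.22 mL/kg/min


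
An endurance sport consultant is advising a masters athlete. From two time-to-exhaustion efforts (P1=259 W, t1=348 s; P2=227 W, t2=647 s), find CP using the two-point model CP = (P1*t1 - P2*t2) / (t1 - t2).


Work in trial 1 = 90132 J
Work in trial 2 = 146869 J
Delta work = -56737 J
Delta time = -299 s
CP = -56737 / -299 = 189.76 W

189.76 W


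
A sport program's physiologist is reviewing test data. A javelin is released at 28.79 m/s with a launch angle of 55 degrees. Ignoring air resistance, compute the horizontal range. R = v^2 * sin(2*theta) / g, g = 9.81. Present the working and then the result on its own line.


Launch speed squared = 828.8641
sin(2 * 55 deg) = 0.939693
Range = 828.8641 * 0.939693 / 9.81
= 79.396 m

79.396 m


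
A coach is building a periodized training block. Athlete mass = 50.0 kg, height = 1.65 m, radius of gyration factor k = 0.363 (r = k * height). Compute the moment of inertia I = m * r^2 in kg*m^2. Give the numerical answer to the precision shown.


r = k * height = 0.363 * 1.65 = 0.59895 m
r^2 = 0.59895^2 = 0.358741
I = 50.0 * 0.358741 = 17.937 kg*m^2

17.937 kg*m^2


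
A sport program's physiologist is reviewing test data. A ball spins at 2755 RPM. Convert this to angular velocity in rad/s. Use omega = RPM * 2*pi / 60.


omega = 2755 * 2 * pi / 60
= 2755 * 6.28318531 / 60
= 17310.176 / 60
= 288.503 rad/s

288.503 rad/s


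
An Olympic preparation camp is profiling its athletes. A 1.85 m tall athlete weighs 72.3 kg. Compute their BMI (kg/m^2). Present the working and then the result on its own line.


height^2 = 3.4225 m^2
BMI = 72.3 / 3.4225 = 21.12 kg/m^2

21.12 kg/m^2


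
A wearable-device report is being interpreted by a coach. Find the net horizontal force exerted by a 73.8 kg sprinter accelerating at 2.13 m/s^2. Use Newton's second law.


Newton's second law: F = m * a
F = 73.8 * 2.13 = 157.19 N

157.19 N


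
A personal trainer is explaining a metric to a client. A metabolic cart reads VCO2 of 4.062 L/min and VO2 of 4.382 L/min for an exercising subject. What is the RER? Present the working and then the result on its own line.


RER = VCO2 / VO2 = 4.062 / 4.382 = 0.927

0.927


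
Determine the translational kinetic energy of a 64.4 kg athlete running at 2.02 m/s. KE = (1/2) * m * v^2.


KE = 0.5 * m * v^2
= 0.5 * 64.4 * 2.02^2
= 0.5 * 64.4 * 4.0804
= 131.39 J

131.39 J


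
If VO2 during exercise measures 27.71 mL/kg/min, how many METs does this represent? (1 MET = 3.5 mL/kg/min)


METs = VO2 / 3.5 = 27.71 / 3.5 = 7.92

7.92 METs


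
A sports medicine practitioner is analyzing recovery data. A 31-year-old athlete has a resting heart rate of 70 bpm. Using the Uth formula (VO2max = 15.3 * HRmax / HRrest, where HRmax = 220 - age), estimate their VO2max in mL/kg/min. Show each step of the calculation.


HRmax = 220 - 31 = 189 bpm
Ratio = HRmax / HRrest = 189 / 70 = 2.7
VO2max = 15.3 * 2.7 = 41.31 mL/kg/min

41.31 mL/kg/min


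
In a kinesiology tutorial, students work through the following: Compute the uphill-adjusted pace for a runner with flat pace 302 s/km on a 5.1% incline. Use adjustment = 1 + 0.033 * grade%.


Adjustment factor = 1 + 0.033 * 5.1 = 1.1683
Grade-adjusted pace = 302 * 1.1683 = 352.83 s/km

352.83 s/km


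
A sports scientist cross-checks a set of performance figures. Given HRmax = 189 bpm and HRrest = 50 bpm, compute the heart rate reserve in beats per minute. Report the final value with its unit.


Heart rate reserve = maximum HR minus resting HR
HRR = 189 - 50 = 139 bpm

139 bpm


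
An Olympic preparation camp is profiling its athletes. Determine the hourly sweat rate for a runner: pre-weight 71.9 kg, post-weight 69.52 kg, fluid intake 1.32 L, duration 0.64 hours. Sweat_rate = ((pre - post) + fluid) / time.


Mass lost = 71.9 - 69.52 = 2.38 kg
Add fluid consumed: 2.38 + 1.32 = 3.7 L total sweat
Sweat rate = 3.7 / 0.64 = 5.781 L/h

5.781 L/h


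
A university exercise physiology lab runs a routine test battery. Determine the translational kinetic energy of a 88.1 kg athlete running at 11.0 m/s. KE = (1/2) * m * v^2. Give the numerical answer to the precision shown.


KE = 0.5 * m * v^2
= 0.5 * 88.1 * 11.0^2
= 0.5 * 88.1 * 121.0
= 5330.05 J

5330.05 J


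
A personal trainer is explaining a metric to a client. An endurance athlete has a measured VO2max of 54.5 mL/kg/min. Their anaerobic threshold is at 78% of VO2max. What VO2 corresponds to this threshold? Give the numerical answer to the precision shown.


Anaerobic threshold VO2 = VO2max * 78%
= 54.5 * 0.78
= 42.51 mL/kg/min

42.51 mL/kg/min


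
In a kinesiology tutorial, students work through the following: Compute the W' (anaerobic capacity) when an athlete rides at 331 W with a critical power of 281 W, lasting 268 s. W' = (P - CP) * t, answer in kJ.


Above-CP power = 50 W
Duration = 268 s
W' = 50 * 268 = 13400 J
Convert: 13400 / 1000 = 13.4 kJ

13.4 kJ


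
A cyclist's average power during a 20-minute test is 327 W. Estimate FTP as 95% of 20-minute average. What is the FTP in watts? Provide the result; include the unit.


FTP = 20-min power * 0.95
= 327 * 0.95
= 310.65 W

310.65 W


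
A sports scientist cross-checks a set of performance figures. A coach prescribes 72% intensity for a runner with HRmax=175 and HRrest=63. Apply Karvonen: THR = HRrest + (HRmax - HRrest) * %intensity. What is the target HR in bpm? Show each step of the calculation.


Heart rate reserve = 175 - 63 = 112
Intensity fraction = 72 / 100 = 0.72
THR = 63 + 112 * 0.72 = 143.64 bpm

143.64 bpm


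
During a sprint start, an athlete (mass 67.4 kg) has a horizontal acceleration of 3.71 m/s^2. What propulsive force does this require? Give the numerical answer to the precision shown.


Propulsive force = mass * acceleration
= 67.4 kg * 3.71 m/s^2
= 250.05 N

250.05 N


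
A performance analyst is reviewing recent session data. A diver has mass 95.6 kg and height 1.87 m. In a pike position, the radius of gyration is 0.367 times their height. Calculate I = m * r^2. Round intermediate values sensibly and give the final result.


r = 0.367 * 1.87 = 0.68629 m
I = m * r^2 = 95.6 * 0.470994 = 45.027 kg*m^2

45.027 kg*m^2


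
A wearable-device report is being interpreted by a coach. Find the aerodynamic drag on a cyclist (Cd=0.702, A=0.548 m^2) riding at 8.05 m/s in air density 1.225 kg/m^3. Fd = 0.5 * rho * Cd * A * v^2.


Fd = 0.5 * 1.225 * 0.702 * 0.548 * 8.05^2
= 0.5 * 1.225 * 0.702 * 0.548 * 64.8025
= 15.269 N

15.269 N


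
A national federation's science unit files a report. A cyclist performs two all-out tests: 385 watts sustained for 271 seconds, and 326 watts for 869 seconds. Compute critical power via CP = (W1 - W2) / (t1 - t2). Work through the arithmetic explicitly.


W1 = P1 * t1 = 385 * 271 = 104335 J
W2 = P2 * t2 = 326 * 869 = 283294 J
CP = (104335 - 283294) / (271 - 869)
= 299.26 W

299.26 W


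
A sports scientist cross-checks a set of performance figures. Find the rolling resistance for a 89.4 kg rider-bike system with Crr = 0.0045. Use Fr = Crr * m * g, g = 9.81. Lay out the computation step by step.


m * g = 89.4 * 9.81 = 877.014 N
Fr = 0.0045 * 877.014 = 3.947 N

3.947 N


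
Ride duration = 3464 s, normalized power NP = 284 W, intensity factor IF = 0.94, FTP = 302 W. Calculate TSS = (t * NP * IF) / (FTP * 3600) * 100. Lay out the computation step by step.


Numerator = 3464 * 284 * 0.94 = 924749.44
Denominator = 302 * 3600 = 1087200
TSS = 924749.44 / 1087200 * 100
= 85.06

85.06 TSS


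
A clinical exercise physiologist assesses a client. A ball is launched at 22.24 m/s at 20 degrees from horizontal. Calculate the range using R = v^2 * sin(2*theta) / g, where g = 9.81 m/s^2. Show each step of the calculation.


sin(2 * 20) = sin(40) = 0.642788
v^2 = 22.24^2 = 494.6176
R = 494.6176 * 0.642788 / 9.81
= 32.409 m

32.409 m


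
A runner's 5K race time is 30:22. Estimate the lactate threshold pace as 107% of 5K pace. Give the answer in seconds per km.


Total race time = 30*60 + 22 = 1822 seconds
5K pace = 1822 / 5 = 364.4 sec/km
LT pace = 364.4 * 1.07 = 389.91 sec/km

389.91 s/km


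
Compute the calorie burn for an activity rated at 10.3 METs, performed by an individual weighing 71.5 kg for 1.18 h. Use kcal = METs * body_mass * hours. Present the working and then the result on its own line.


Product of METs and mass = 10.3 * 71.5 = 736.45
Total kcal = 736.45 * 1.18 = 869.01 kcal

869.01 kcal


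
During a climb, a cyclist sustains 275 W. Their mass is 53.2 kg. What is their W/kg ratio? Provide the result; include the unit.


Power-to-weight = 275 W / 53.2 kg
= 5.169 W/kg

5.169 W/kg


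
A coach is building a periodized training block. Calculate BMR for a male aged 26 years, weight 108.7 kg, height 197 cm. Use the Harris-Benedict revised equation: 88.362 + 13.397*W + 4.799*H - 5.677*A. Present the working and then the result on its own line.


Substituting values:
W term = 13.397 * 108.7 = 1456.2539
H term = 4.799 * 197 = 945.403
A term = 5.677 * 26 = 147.602
BMR = 2342.42 kcal/day

2342.42 kcal/day


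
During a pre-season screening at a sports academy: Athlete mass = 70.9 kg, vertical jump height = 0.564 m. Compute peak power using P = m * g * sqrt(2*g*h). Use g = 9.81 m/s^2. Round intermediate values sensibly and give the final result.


sqrt(2 * 9.81 * 0.564) = sqrt(11.06568) = 3.326512 m/s
P = 70.9 * 9.81 * 3.326512
= 2313.69 W

2313.69 W


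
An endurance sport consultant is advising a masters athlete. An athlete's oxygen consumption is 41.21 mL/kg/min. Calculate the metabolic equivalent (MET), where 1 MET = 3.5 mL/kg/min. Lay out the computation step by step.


MET = VO2 / 3.5
= 41.21 / 3.5
= 11.77 METs

11.77 METs


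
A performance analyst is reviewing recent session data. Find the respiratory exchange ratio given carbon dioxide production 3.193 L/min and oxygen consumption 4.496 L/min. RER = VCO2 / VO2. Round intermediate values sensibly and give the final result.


VCO2 = 3.193 L/min
VO2 = 4.496 L/min
RER = 3.193 / 4.496 = 0.7102

0.7102


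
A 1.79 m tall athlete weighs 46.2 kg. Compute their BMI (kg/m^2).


height^2 = 3.2041 m^2
BMI = 46.2 / 3.2041 = 14.42 kg/m^2

14.42 kg/m^2


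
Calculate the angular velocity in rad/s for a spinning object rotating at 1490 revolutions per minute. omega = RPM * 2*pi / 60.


omega = RPM * 2*pi / 60
= 1490 * 6.28318531 / 60
= 156.032 rad/s

156.032 rad/s


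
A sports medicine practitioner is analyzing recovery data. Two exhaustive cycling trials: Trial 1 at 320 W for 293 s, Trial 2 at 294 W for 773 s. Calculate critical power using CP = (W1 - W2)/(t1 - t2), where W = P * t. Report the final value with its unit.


W1 = 320 * 293 = 93760 J
W2 = 294 * 773 = 227262 J
CP = (93760 - 227262) / (293 - 773)
= -133502 / -480
= 278.13 W

278.13 W


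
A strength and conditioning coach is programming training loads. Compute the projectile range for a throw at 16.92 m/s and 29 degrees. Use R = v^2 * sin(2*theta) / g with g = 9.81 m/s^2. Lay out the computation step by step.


Two times the angle = 58 degrees
sin(58) = 0.848048
R = 286.2864 * 0.848048 / 9.81 = 24.749 m

24.749 m


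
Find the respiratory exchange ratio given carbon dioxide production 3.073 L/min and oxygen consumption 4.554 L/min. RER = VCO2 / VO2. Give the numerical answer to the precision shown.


VCO2 = 3.073 L/min
VO2 = 4.554 L/min
RER = 3.073 / 4.554 = 0.6748

0.6748


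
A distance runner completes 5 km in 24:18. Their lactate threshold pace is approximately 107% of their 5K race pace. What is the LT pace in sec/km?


Convert to seconds: 24 min 18 s = 1458 s
Pace per km = 1458 / 5 = 291.6 s/km
LT pace = 291.6 * 1.07 = 312.01 s/km

312.01 s/km


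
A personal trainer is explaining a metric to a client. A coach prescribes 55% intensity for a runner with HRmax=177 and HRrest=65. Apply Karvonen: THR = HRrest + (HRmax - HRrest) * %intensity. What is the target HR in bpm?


Heart rate reserve = 177 - 65 = 112
Intensity fraction = 55 / 100 = 0.55
THR = 65 + 112 * 0.55 = 126.6 bpm

126.6 bpm


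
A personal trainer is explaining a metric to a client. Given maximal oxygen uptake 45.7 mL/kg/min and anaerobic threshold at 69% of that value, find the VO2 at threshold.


Percentage as decimal = 0.69
VO2 at AT = 45.7 * 0.69 = 31.53 mL/kg/min

31.53 mL/kg/min


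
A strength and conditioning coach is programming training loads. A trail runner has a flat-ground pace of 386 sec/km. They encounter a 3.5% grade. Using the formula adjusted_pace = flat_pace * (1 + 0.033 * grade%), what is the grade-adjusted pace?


Grade factor = 1 + 0.033 * 3.5 = 1.1155
Adjusted = 386 * 1.1155 = 430.58 sec/km

430.58 s/km


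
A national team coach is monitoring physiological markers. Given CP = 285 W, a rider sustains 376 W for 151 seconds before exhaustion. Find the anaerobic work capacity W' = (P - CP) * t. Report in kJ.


Excess power = 376 - 285 = 91 W
Work above CP = 91 * 151 = 13741 J
W' = 13.741 kJ

13.741 kJ


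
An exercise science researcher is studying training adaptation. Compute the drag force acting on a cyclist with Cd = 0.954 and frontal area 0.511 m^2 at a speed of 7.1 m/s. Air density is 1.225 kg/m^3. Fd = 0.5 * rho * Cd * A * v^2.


Step 1: v^2 = 50.41
Step 2: Fd = 0.5 * 1.225 * 0.954 * 0.511 * 50.41
= 15.052 N

15.052 N
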